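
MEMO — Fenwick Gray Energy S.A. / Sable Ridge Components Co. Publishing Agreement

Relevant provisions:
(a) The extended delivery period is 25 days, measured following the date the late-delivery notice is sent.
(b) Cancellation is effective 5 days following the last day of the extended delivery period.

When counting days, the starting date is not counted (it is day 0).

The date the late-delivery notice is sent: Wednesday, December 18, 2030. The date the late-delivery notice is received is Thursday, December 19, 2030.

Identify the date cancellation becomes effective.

January 17, 2031

The last day of the extended delivery period: December 18, 2030 + 25 days = January 12, 2031.
The date cancellation becomes effective: 5 calendar days after January 12, 2031 is January 17, 2031.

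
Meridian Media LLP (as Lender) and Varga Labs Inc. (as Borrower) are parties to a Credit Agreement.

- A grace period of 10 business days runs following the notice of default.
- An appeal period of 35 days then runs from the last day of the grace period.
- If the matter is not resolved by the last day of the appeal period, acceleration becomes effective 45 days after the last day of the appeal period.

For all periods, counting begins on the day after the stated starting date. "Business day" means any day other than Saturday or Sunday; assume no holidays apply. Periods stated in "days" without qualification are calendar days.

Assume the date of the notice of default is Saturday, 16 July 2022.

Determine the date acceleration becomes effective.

From Saturday, 16 July 2022, 10 business days (Jul 18, Jul 19, Jul 20, Jul 21, Jul 22, Jul 25, Jul 26, Jul 27, Jul 28, Jul 29, skipping weekends) brings us to Friday, 29 July 2022, which is the last day of the grace period.
The last day of the appeal period: 35 calendar days after 29 July 2022 is 2 September 2022.
The date acceleration becomes effective: 45 calendar days after 2 September 2022 is 17 October 2022.

17 October 2022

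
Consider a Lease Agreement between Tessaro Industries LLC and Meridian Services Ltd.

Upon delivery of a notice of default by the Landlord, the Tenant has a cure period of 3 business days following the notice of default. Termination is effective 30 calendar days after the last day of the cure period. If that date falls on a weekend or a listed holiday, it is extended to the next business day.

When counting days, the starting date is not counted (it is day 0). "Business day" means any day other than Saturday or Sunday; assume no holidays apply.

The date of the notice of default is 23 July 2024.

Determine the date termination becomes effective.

From Tuesday, 23 July 2024, 3 business days (Jul 24, Jul 25, Jul 26, skipping weekends) brings us to Friday, 26 July 2024, which is the last day of the cure period.
The date termination becomes effective: 26 July 2024 + 30 days = 25 August 2024. That falls on a Sunday, so it rolls to the next business day, Monday, 26 August 2024.

26 August 2024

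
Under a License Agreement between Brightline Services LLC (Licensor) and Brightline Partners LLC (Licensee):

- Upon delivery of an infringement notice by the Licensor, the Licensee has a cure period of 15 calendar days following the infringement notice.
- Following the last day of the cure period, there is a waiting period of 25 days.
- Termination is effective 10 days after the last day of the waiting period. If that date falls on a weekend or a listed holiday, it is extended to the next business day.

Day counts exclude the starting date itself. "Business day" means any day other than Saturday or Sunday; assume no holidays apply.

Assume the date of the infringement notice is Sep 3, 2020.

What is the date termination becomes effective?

Oct 23, 2020

Adding 15 calendar days to Sep 3, 2020 gives Sep 18, 2020, which is the last day of the cure period.
The last day of the waiting period: Sep 18, 2020 + 25 days = Oct 13, 2020.
Adding 10 calendar days to Oct 13, 2020 gives Oct 23, 2020, which is the date termination becomes effective. Oct 23, 2020 is a Friday, so no roll-forward applies.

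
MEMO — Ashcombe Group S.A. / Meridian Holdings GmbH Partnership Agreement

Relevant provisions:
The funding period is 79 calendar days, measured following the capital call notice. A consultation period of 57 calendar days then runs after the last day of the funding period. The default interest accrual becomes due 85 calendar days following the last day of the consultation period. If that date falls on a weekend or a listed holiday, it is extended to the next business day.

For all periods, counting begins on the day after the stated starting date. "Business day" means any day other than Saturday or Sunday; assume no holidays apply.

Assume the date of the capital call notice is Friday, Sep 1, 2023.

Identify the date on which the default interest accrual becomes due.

Adding 79 calendar days to Sep 1, 2023 gives Nov 19, 2023, which is the last day of the funding period.
Adding 57 calendar days to Nov 19, 2023 gives Jan 15, 2024, which is the last day of the consultation period.
Adding 85 calendar days to Jan 15, 2024 gives Apr 9, 2024, which is the date on which the default interest accrual becomes due. Apr 9, 2024 is a Tuesday, so no roll-forward applies.

Apr 9, 2024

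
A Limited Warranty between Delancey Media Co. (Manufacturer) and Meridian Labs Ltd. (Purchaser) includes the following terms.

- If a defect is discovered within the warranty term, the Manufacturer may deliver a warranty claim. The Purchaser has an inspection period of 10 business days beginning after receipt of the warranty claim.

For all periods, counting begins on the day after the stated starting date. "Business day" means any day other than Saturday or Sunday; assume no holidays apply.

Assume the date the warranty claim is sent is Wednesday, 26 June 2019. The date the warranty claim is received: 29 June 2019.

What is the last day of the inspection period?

The last day of the inspection period: counting 10 business days from Saturday, 29 June 2019 (Jul 1, Jul 2, Jul 3, Jul 4, Jul 5, Jul 8, Jul 9, Jul 10, Jul 11, Jul 12, skipping weekends) reaches Friday, 12 July 2019.

12 July 2019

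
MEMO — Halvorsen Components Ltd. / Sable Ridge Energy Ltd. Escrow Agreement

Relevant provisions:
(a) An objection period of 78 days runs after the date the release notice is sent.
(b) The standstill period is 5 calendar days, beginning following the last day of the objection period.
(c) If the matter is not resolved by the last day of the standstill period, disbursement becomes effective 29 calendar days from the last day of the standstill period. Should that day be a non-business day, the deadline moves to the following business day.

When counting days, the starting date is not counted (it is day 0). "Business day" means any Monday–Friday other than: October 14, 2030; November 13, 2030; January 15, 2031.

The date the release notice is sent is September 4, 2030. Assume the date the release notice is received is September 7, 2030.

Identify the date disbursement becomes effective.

The last day of the objection period: 78 calendar days after September 4, 2030 is November 21, 2030.
The last day of the standstill period: November 21, 2030 + 5 days = November 26, 2030.
The date disbursement becomes effective: 29 calendar days after November 26, 2030 is December 25, 2030. December 25, 2030 is a Wednesday and is not a listed holiday, so no roll-forward applies.

December 25, 2030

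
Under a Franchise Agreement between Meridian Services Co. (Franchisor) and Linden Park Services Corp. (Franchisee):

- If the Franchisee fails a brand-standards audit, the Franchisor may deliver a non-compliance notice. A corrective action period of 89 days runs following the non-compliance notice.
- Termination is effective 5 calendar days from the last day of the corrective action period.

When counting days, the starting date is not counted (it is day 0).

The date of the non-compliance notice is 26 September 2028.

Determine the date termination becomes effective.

The last day of the corrective action period: 89 calendar days after 26 September 2028 is 24 December 2028.
Adding 5 calendar days to 24 December 2028 gives 29 December 2028, which is the date termination becomes effective.

29 December 2028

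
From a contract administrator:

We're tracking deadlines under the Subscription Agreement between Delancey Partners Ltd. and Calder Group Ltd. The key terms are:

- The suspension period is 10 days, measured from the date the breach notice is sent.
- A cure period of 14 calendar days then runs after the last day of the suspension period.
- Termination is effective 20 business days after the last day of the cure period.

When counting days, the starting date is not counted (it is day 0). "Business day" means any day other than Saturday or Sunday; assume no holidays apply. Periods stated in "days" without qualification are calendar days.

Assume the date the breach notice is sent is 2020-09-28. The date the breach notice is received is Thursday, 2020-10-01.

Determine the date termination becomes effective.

The last day of the suspension period: 2020-09-28 + 10 days = 2020-10-08.
The last day of the cure period: 2020-10-08 + 14 days = 2020-10-22.
The date termination becomes effective: counting 20 business days from Thursday, 2020-10-22 (Oct 23, Oct 26, Oct 27, Oct 28, …, Nov 17, Nov 18, Nov 19, skipping weekends) reaches Thursday, 2020-11-19.

2020-11-19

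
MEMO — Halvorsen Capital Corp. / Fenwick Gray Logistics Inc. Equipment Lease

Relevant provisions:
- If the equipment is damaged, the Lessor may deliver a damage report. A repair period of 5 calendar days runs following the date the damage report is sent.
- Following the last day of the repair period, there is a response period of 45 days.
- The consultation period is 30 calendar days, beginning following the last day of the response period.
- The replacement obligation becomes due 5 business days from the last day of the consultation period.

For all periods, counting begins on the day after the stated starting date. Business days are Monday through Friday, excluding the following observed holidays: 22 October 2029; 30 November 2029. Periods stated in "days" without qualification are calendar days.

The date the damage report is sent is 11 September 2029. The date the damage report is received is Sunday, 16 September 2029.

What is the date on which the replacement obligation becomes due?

7 December 2029

Adding 5 calendar days to 11 September 2029 gives 16 September 2029, which is the last day of the repair period.
The last day of the response period: 45 calendar days after 16 September 2029 is 31 October 2029.
Adding 30 calendar days to 31 October 2029 gives 30 November 2029, which is the last day of the consultation period.
From Friday, 30 November 2029, 5 business days (Dec 3, Dec 4, Dec 5, Dec 6, Dec 7, skipping weekends) brings us to Friday, 7 December 2029, which is the date on which the replacement obligation becomes due.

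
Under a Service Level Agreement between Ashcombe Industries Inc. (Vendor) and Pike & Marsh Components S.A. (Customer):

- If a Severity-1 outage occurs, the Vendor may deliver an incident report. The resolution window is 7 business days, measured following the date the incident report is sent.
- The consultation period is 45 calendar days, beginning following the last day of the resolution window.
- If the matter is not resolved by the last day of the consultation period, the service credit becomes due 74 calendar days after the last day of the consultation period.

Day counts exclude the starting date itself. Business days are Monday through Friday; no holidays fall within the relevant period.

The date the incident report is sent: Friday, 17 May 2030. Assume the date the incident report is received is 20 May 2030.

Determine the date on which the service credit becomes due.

24 September 2030

From Friday, 17 May 2030, 7 business days (May 20, May 21, May 22, May 23, May 24, May 27, May 28, skipping weekends) brings us to Tuesday, 28 May 2030, which is the last day of the resolution window.
The last day of the consultation period: 28 May 2030 + 45 days = 12 July 2030.
The date on which the service credit becomes due: 74 calendar days after 12 July 2030 is 24 September 2030.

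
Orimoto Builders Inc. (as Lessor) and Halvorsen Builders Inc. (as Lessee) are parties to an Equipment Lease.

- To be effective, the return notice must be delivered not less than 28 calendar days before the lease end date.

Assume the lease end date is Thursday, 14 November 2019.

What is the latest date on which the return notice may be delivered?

Counting back 28 calendar days from 14 November 2019 gives 17 October 2019.

17 October 2019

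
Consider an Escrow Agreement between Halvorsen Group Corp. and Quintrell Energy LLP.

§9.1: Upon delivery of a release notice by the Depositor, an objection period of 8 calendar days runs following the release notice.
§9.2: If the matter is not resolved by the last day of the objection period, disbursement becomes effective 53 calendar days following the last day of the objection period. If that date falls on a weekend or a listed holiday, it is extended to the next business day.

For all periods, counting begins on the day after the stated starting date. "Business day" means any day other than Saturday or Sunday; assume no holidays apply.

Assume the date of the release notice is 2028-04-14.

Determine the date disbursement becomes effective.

2028-06-14

The last day of the objection period: 2028-04-14 + 8 days = 2028-04-22.
Adding 53 calendar days to 2028-04-22 gives 2028-06-14, which is the date disbursement becomes effective. 2028-06-14 is a Wednesday, so no roll-forward applies.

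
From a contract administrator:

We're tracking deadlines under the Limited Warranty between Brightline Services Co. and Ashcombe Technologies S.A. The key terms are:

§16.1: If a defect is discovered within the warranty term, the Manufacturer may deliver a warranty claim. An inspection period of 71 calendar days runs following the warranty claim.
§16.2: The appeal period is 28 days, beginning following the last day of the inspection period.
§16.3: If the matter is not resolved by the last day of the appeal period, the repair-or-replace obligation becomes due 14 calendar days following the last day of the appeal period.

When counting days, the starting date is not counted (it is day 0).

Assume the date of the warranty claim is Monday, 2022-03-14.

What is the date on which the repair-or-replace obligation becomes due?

The last day of the inspection period: 71 calendar days after 2022-03-14 is 2022-05-24.
The last day of the appeal period: 28 calendar days after 2022-05-24 is 2022-06-21.
Adding 14 calendar days to 2022-06-21 gives 2022-07-05, which is the date on which the repair-or-replace obligation becomes due.

2022-07-05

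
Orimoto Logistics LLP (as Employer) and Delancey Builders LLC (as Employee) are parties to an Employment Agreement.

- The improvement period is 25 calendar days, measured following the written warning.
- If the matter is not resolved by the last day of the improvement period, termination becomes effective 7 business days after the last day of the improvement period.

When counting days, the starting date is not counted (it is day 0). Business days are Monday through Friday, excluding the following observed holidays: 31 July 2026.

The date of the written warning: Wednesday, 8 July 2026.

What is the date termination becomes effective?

11 August 2026

The last day of the improvement period: 25 calendar days after 8 July 2026 is 2 August 2026.
The date termination becomes effective: counting 7 business days from Sunday, 2 August 2026 (Aug 3, Aug 4, Aug 5, Aug 6, Aug 7, Aug 10, Aug 11, skipping weekends) reaches Tuesday, 11 August 2026.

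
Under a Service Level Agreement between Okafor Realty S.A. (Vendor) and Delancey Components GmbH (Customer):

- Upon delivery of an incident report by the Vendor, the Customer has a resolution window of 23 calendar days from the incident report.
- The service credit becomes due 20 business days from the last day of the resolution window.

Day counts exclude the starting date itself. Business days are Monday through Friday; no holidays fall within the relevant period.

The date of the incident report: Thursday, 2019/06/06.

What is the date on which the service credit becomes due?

2019/07/26

Adding 23 calendar days to 2019/06/06 gives 2019/06/29, which is the last day of the resolution window.
The date on which the service credit becomes due: counting 20 business days from Saturday, 2019/06/29 (Jul 1, Jul 2, Jul 3, Jul 4, …, Jul 24, Jul 25, Jul 26, skipping weekends) reaches Friday, 2019/07/26.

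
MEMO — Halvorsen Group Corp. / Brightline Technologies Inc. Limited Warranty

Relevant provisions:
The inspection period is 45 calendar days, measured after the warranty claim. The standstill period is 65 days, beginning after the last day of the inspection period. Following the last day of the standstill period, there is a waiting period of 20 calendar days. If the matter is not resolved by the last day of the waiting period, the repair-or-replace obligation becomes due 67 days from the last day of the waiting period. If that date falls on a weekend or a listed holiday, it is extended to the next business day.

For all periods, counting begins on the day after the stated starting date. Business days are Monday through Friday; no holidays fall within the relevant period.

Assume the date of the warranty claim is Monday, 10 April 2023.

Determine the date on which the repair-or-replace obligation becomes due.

24 October 2023

The last day of the inspection period: 10 April 2023 + 45 days = 25 May 2023.
Adding 65 calendar days to 25 May 2023 gives 29 July 2023, which is the last day of the standstill period.
Adding 20 calendar days to 29 July 2023 gives 18 August 2023, which is the last day of the waiting period.
The date on which the repair-or-replace obligation becomes due: 18 August 2023 + 67 days = 24 October 2023. 24 October 2023 is a Tuesday, so no roll-forward applies.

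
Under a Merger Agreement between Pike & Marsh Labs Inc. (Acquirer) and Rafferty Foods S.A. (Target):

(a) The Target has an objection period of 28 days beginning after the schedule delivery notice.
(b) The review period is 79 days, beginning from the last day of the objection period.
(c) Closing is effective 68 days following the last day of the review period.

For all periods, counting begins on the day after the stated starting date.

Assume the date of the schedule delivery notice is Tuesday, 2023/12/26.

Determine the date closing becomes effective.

The last day of the objection period: 28 calendar days after 2023/12/26 is 2024/01/23.
The last day of the review period: 2024/01/23 + 79 days = 2024/04/11.
Adding 68 calendar days to 2024/04/11 gives 2024/06/18, which is the date closing becomes effective.

2024/06/18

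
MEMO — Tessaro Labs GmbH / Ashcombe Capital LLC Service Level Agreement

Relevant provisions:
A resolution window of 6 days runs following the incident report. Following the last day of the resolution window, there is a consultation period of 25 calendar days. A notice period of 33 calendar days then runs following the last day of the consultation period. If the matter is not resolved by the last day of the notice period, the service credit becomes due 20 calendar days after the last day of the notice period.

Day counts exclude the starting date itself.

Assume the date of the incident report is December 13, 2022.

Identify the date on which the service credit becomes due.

March 7, 2023

The last day of the resolution window: 6 calendar days after December 13, 2022 is December 19, 2022.
Adding 25 calendar days to December 19, 2022 gives January 13, 2023, which is the last day of the consultation period.
The last day of the notice period: 33 calendar days after January 13, 2023 is February 15, 2023.
Adding 20 calendar days to February 15, 2023 gives March 7, 2023, which is the date on which the service credit becomes due.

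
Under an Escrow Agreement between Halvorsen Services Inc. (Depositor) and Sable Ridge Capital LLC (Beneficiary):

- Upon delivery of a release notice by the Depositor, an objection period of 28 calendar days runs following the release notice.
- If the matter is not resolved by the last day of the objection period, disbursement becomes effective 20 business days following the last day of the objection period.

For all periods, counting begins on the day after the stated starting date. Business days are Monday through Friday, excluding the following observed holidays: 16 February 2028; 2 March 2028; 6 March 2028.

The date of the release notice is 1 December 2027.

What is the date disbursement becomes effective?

26 January 2028

Adding 28 calendar days to 1 December 2027 gives 29 December 2027, which is the last day of the objection period.
From Wednesday, 29 December 2027, 20 business days (Dec 30, Dec 31, Jan 3, Jan 4, …, Jan 24, Jan 25, Jan 26, skipping weekends) brings us to Wednesday, 26 January 2028, which is the date disbursement becomes effective.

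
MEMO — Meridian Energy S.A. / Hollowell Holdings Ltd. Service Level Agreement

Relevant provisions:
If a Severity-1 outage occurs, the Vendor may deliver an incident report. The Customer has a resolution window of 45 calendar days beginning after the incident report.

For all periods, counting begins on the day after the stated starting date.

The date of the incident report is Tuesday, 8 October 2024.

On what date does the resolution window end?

22 November 2024

The last day of the resolution window: 45 calendar days after 8 October 2024 is 22 November 2024.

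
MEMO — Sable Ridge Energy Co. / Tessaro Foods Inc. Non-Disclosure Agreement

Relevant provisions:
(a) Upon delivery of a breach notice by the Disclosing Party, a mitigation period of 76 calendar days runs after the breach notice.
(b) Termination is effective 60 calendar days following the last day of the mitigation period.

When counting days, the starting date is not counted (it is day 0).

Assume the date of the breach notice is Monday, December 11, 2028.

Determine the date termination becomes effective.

The last day of the mitigation period: 76 calendar days after December 11, 2028 is February 25, 2029.
Adding 60 calendar days to February 25, 2029 gives April 26, 2029, which is the date termination becomes effective.

April 26, 2029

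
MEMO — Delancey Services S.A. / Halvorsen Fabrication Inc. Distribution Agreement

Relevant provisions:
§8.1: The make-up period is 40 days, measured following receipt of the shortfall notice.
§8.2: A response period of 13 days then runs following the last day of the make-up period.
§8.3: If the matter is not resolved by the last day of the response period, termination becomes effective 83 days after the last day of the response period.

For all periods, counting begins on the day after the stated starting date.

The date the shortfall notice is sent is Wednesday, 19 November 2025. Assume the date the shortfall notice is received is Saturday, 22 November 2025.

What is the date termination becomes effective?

7 April 2026

The last day of the make-up period: 22 November 2025 + 40 days = 1 January 2026.
The last day of the response period: 13 calendar days after 1 January 2026 is 14 January 2026.
The date termination becomes effective: 83 calendar days after 14 January 2026 is 7 April 2026.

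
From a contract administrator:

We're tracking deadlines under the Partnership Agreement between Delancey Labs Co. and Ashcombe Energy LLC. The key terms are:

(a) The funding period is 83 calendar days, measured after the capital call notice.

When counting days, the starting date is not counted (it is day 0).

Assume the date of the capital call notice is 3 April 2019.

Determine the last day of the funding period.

The last day of the funding period: 3 April 2019 + 83 days = 25 June 2019.

25 June 2019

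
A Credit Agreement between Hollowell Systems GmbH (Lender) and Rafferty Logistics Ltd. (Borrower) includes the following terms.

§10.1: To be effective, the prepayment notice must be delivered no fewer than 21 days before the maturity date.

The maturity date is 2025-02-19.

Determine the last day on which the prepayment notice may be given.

2025-02-19 minus 21 days is 2025-01-29.

2025-01-29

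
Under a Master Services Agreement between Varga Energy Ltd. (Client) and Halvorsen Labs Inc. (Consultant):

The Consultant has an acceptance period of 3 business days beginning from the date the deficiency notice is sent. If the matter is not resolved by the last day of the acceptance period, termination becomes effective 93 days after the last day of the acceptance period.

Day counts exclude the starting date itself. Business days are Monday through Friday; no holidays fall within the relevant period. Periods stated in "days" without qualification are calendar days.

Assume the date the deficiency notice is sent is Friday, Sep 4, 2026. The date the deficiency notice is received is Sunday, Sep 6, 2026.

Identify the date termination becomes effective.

Dec 11, 2026

The last day of the acceptance period: 3 business days after Friday, Sep 4, 2026, skipping weekends — Sep 7, Sep 8, Sep 9 — lands on Wednesday, Sep 9, 2026.
Adding 93 calendar days to Sep 9, 2026 gives Dec 11, 2026, which is the date termination becomes effective.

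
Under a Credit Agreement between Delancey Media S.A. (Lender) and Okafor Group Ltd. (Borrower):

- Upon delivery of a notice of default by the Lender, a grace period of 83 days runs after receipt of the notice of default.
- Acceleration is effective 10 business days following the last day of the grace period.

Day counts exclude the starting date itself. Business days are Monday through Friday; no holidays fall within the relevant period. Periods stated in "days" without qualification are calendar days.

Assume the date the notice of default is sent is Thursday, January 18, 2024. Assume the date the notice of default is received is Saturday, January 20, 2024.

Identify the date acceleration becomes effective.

April 26, 2024

The last day of the grace period: January 20, 2024 + 83 days = April 12, 2024.
From Friday, April 12, 2024, 10 business days (Apr 15, Apr 16, Apr 17, Apr 18, Apr 19, Apr 22, Apr 23, Apr 24, Apr 25, Apr 26, skipping weekends) brings us to Friday, April 26, 2024, which is the date acceleration becomes effective.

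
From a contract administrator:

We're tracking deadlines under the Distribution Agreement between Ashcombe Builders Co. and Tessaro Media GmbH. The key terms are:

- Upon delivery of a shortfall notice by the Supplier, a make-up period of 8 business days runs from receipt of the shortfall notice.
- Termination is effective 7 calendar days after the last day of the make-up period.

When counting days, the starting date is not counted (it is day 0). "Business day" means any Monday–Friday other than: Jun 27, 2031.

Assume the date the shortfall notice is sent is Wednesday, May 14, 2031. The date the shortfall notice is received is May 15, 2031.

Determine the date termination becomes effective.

The last day of the make-up period: 8 business days after Thursday, May 15, 2031, skipping weekends — May 16, May 19, May 20, May 21, May 22, May 23, May 26, May 27 — lands on Tuesday, May 27, 2031.
Adding 7 calendar days to May 27, 2031 gives Jun 3, 2031, which is the date termination becomes effective.

Jun 3, 2031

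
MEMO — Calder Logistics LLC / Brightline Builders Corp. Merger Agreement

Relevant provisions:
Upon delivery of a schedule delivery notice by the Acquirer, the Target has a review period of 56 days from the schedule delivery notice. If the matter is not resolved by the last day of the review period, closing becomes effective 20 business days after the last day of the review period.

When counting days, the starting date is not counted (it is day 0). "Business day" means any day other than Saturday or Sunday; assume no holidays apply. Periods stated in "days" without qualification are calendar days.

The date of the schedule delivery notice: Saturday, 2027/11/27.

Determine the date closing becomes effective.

The last day of the review period: 56 calendar days after 2027/11/27 is 2028/01/22.
The date closing becomes effective: counting 20 business days from Saturday, 2028/01/22 (Jan 24, Jan 25, Jan 26, Jan 27, …, Feb 16, Feb 17, Feb 18, skipping weekends) reaches Friday, 2028/02/18.

2028/02/18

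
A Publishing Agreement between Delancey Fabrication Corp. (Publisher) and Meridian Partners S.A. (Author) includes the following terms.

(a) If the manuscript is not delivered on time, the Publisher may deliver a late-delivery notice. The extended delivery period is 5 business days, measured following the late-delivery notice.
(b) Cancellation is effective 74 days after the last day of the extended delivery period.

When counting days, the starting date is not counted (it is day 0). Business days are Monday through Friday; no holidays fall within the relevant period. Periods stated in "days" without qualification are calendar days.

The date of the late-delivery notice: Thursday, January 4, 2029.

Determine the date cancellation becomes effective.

March 26, 2029

The last day of the extended delivery period: 5 business days after Thursday, January 4, 2029, skipping weekends — Jan 5, Jan 8, Jan 9, Jan 10, Jan 11 — lands on Thursday, January 11, 2029.
The date cancellation becomes effective: January 11, 2029 + 74 days = March 26, 2029.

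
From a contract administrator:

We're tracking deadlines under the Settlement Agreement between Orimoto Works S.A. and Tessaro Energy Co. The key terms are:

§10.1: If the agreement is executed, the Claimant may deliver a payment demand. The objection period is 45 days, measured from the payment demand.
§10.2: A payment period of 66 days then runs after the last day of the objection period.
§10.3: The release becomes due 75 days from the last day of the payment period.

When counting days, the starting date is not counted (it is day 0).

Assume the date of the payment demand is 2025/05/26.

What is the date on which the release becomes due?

2025/11/28

The last day of the objection period: 45 calendar days after 2025/05/26 is 2025/07/10.
Adding 66 calendar days to 2025/07/10 gives 2025/09/14, which is the last day of the payment period.
Adding 75 calendar days to 2025/09/14 gives 2025/11/28, which is the date on which the release becomes due.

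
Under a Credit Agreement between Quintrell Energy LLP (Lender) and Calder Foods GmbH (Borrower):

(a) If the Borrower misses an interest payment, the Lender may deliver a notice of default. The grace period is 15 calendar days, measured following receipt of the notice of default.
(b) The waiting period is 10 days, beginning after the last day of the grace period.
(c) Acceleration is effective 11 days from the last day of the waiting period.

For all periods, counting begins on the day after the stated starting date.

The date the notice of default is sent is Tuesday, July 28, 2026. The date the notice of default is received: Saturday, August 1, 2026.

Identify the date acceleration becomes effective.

September 6, 2026

The last day of the grace period: 15 calendar days after August 1, 2026 is August 16, 2026.
The last day of the waiting period: 10 calendar days after August 16, 2026 is August 26, 2026.
Adding 11 calendar days to August 26, 2026 gives September 6, 2026, which is the date acceleration becomes effective.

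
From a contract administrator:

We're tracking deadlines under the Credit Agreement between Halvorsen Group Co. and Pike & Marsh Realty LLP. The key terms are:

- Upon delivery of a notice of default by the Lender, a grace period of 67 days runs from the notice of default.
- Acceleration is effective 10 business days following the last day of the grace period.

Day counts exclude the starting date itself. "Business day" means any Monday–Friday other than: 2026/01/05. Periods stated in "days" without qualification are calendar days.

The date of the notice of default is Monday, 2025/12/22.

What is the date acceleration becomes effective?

The last day of the grace period: 2025/12/22 + 67 days = 2026/02/27.
The date acceleration becomes effective: counting 10 business days from Friday, 2026/02/27 (Mar 2, Mar 3, Mar 4, Mar 5, Mar 6, Mar 9, Mar 10, Mar 11, Mar 12, Mar 13, skipping weekends) reaches Friday, 2026/03/13.

2026/03/13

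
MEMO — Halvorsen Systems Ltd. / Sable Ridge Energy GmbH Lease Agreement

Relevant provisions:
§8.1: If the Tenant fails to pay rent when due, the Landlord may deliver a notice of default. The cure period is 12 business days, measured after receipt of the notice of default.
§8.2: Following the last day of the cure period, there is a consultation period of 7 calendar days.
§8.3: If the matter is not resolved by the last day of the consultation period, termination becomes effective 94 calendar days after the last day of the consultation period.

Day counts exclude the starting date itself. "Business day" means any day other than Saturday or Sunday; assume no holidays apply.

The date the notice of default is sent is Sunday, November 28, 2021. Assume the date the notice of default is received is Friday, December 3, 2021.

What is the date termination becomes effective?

The last day of the cure period: 12 business days after Friday, December 3, 2021, skipping weekends — Dec 6, Dec 7, Dec 8, Dec 9, …, Dec 17, Dec 20, Dec 21 — lands on Tuesday, December 21, 2021.
The last day of the consultation period: December 21, 2021 + 7 days = December 28, 2021.
Adding 94 calendar days to December 28, 2021 gives April 1, 2022, which is the date termination becomes effective.

April 1, 2022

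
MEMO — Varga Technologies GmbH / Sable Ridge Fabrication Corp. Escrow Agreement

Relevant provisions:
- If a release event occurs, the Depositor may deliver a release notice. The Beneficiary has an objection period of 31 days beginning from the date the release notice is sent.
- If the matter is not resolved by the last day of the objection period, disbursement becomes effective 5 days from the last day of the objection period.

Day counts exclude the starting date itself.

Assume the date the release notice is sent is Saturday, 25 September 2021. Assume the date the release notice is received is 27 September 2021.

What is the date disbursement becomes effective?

The last day of the objection period: 25 September 2021 + 31 days = 26 October 2021.
Adding 5 calendar days to 26 October 2021 gives 31 October 2021, which is the date disbursement becomes effective.

31 October 2021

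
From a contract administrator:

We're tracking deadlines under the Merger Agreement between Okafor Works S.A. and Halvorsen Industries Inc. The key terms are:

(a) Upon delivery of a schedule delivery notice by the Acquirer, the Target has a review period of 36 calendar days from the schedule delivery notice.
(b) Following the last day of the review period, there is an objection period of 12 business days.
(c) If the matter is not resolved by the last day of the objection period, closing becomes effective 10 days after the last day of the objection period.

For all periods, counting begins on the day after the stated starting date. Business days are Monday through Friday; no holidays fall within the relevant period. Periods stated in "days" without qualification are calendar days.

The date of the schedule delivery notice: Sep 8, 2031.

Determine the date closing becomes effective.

Nov 9, 2031

The last day of the review period: Sep 8, 2031 + 36 days = Oct 14, 2031.
From Tuesday, Oct 14, 2031, 12 business days (Oct 15, Oct 16, Oct 17, Oct 20, …, Oct 28, Oct 29, Oct 30, skipping weekends) brings us to Thursday, Oct 30, 2031, which is the last day of the objection period.
The date closing becomes effective: 10 calendar days after Oct 30, 2031 is Nov 9, 2031.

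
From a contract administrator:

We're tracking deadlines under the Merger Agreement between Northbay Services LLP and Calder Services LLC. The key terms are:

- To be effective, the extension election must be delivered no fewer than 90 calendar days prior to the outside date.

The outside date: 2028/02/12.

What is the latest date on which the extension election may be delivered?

2027/11/14

2028/02/12 minus 90 days is 2027/11/14.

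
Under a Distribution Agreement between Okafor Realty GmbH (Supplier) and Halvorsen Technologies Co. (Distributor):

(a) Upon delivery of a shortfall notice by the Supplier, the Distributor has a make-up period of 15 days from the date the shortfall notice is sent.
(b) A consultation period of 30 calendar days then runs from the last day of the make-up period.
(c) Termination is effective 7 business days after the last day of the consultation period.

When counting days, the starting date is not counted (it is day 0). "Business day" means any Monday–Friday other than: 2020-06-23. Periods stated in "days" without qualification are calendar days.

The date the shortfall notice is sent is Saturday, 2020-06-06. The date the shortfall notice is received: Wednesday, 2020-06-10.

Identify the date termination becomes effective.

The last day of the make-up period: 2020-06-06 + 15 days = 2020-06-21.
The last day of the consultation period: 2020-06-21 + 30 days = 2020-07-21.
From Tuesday, 2020-07-21, 7 business days (Jul 22, Jul 23, Jul 24, Jul 27, Jul 28, Jul 29, Jul 30, skipping weekends) brings us to Thursday, 2020-07-30, which is the date termination becomes effective.

2020-07-30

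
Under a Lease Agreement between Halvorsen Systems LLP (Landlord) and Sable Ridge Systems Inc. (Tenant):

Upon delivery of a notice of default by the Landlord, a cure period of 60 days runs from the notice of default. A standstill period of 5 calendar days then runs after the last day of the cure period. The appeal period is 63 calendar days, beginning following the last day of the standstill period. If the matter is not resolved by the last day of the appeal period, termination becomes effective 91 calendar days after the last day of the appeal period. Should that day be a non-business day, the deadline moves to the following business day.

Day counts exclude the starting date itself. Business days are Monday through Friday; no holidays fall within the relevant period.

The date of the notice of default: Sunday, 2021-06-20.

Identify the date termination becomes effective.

2022-01-25

The last day of the cure period: 60 calendar days after 2021-06-20 is 2021-08-19.
The last day of the standstill period: 2021-08-19 + 5 days = 2021-08-24.
The last day of the appeal period: 2021-08-24 + 63 days = 2021-10-26.
Adding 91 calendar days to 2021-10-26 gives 2022-01-25, which is the date termination becomes effective. 2022-01-25 is a Tuesday, so no roll-forward applies.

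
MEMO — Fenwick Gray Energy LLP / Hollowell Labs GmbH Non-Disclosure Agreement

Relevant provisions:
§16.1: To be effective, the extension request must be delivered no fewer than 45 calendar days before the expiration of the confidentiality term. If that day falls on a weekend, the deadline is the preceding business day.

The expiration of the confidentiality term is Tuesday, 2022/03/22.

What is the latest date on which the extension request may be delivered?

Counting back 45 calendar days from 2022/03/22 gives 2022/02/05. That is a Saturday, so the deadline moves back to Friday, 2022/02/04.

2022/02/04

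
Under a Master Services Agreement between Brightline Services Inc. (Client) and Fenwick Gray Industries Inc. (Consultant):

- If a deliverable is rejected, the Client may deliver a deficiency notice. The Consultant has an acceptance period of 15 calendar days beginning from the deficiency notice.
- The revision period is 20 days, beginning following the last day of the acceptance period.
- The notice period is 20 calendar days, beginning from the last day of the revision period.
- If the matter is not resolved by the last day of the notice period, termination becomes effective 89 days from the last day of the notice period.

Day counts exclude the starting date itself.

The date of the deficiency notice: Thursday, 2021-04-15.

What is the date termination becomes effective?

2021-09-06

The last day of the acceptance period: 15 calendar days after 2021-04-15 is 2021-04-30.
The last day of the revision period: 20 calendar days after 2021-04-30 is 2021-05-20.
The last day of the notice period: 2021-05-20 + 20 days = 2021-06-09.
Adding 89 calendar days to 2021-06-09 gives 2021-09-06, which is the date termination becomes effective.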